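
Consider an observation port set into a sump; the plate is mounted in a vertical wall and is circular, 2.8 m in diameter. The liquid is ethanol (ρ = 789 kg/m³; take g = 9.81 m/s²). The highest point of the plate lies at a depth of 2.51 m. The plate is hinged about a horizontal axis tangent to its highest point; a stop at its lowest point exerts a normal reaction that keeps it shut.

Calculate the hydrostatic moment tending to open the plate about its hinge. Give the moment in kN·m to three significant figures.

M ≈ 284 kN·m

γ = ρg = 789 × 9.81 / 1000 = 7.74009 kN/m³.
The centroid is at the centre, 1.4 m below the top of the plate, so the centroid depth is h_c = 2.51 + 1.4 = 3.91 m.
A = π(1.4)² = 6.15752 m².
Resultant F = γ·h_c·A = 7.74009 × 3.91 × 6.15752 = 186.35 kN.
I_c = πr⁴/4 = π × 1.4⁴/4 = 3.01719 m⁴.
Centre of pressure: y_p = y_c + I_c/(y_c·A) = 3.91 + 3.01719/(3.91 × 6.15752) = 3.91 + 0.12532 = 4.03532 m along the plane.
The resultant acts 1.4 + 0.12532 = 1.52532 m (along the plate) below the hinge at the top edge, so the moment about the hinge is M = F × 1.52532 = 186.35 × 1.52532 = 284.243 kN·m.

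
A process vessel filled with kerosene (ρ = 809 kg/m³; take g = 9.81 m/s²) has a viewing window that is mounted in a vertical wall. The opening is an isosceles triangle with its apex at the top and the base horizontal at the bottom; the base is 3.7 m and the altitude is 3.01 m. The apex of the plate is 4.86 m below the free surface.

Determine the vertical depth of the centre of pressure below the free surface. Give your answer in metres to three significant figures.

γ = ρg = 809 × 9.81 / 1000 = 7.93629 kN/m³.
With the apex up, the centroid sits 2h/3 = 2 × 3.01/3 = 2.00667 m below the apex, so the centroid depth is h_c = 4.86 + 2.00667 = 6.86667 m.
A = ½ × 3.7 × 3.01 = 5.5685 m².
Resultant F = γ·h_c·A = 7.93629 × 6.86667 × 5.5685 = 303.46 kN.
I_c = b·h³/36 = 3.7 × 3.01³/36 = 2.80284 m⁴.
Centre of pressure: y_p = y_c + I_c/(y_c·A) = 6.86667 + 2.80284/(6.86667 × 5.5685) = 6.86667 + 0.0733017 = 6.93997 m along the plane.

h_p = 6.94 m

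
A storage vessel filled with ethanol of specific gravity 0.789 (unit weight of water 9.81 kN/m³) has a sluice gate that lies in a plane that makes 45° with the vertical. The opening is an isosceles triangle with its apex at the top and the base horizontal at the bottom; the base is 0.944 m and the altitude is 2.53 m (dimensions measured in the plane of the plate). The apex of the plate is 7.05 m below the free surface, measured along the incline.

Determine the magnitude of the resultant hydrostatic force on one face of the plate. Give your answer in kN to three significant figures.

γ = 0.789 × 9.81 = 7.74009 kN/m³.
The plate makes 45° with the vertical, i.e. θ = 90° − 45° = 45° to the horizontal. Measuring y along the incline from the free-surface line, vertical depth h = y·sinθ with sinθ = 0.707107.
With the apex up, the centroid sits 2h/3 = 2 × 2.53/3 = 1.68667 m below the apex, so y_c = 7.05 + 1.68667 = 8.73667 m and h_c = 8.73667 × 0.707107 = 6.17776 m.
A = ½ × 0.944 × 2.53 = 1.19416 m².
Resultant F = γ·h_c·A = 7.74009 × 6.17776 × 1.19416 = 57.1005 kN.

F ≈ 57.1 kN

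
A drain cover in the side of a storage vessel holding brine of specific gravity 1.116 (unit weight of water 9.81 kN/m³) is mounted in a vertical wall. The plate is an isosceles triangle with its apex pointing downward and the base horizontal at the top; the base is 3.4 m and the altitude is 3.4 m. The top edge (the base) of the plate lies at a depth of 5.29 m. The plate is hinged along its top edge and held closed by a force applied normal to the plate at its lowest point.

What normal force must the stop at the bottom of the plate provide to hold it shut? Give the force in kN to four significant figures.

γ = 1.116 × 9.81 = 10.94796 kN/m³.
With the apex down, the centroid sits h/3 = 3.4/3 = 1.13333 m below the base (the top edge), so the centroid depth is h_c = 5.29 + 1.13333 = 6.42333 m.
A = ½ × 3.4 × 3.4 = 5.78 m².
Resultant F = γ·h_c·A = 10.94796 × 6.42333 × 5.78 = 406.463 kN.
I_c = b·h³/36 = 3.4 × 3.4³/36 = 3.71204 m⁴.
Centre of pressure: y_p = y_c + I_c/(y_c·A) = 6.42333 + 3.71204/(6.42333 × 5.78) = 6.42333 + 0.0999826 = 6.52331 m along the plane.
The resultant acts 1.13333 + 0.0999826 = 1.23331 m (along the plate) below the hinge at the top edge, so the moment about the hinge is M = F × 1.23331 = 406.463 × 1.23331 = 501.295 kN·m.
A normal force at the bottom, 3.4 m from the hinge, must supply this moment: P = 501.295/3.4 = 147.44 kN.

P ≈ 147.4 kN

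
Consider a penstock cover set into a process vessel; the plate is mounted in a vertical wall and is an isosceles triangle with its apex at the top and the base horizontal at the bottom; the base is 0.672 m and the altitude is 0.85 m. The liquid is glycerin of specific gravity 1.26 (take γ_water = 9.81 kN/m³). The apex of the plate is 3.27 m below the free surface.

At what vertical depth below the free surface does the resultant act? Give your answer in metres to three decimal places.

γ = 1.26 × 9.81 = 12.3606 kN/m³.
With the apex up, the centroid sits 2h/3 = 2 × 0.85/3 = 0.566667 m below the apex, so the centroid depth is h_c = 3.27 + 0.566667 = 3.83667 m.
A = ½ × 0.672 × 0.85 = 0.2856 m².
Resultant F = γ·h_c·A = 12.3606 × 3.83667 × 0.2856 = 13.5442 kN.
I_c = b·h³/36 = 0.672 × 0.85³/36 = 0.0114637 m⁴.
Centre of pressure: y_p = y_c + I_c/(y_c·A) = 3.83667 + 0.0114637/(3.83667 × 0.2856) = 3.83667 + 0.0104619 = 3.84713 m along the plane.

h_p = 3.847 m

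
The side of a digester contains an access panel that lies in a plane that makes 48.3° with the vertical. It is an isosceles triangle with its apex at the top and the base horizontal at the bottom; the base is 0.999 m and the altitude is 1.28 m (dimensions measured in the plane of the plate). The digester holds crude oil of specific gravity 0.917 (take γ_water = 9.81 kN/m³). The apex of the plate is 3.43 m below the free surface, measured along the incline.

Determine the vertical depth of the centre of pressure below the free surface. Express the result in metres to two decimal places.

h_p = 2.86 m

γ = 0.917 × 9.81 = 8.99577 kN/m³.
The plate makes 48.3° with the vertical, i.e. θ = 90° − 48.3° = 41.7° to the horizontal. Measuring y along the incline from the free-surface line, vertical depth h = y·sinθ with sinθ = 0.665230.
With the apex up, the centroid sits 2h/3 = 2 × 1.28/3 = 0.853333 m below the apex, so y_c = 3.43 + 0.853333 = 4.28333 m and h_c = 4.28333 × 0.665230 = 2.8494 m.
A = ½ × 0.999 × 1.28 = 0.63936 m².
Resultant F = γ·h_c·A = 8.99577 × 2.8494 × 0.63936 = 16.3884 kN.
I_c = b·h³/36 = 0.999 × 1.28³/36 = 0.058196 m⁴.
Centre of pressure: y_p = y_c + I_c/(y_c·A) = 4.28333 + 0.058196/(4.28333 × 0.63936) = 4.28333 + 0.0212504 = 4.30458 m along the plane.
Vertically, h_p = y_p·sinθ = 4.30458 × 0.665230 = 2.86354 m.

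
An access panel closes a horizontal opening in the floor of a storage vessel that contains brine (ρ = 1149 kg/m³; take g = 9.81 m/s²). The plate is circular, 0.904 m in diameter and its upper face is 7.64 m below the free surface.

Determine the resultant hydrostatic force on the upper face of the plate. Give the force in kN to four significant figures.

F ≈ 55.27 kN

γ = ρg = 1149 × 9.81 / 1000 = 11.27169 kN/m³.
The plate is horizontal, so pressure is uniform at p = γ·h = 11.27169 × 7.64 = 86.1157 kN/m².
A = π(0.452)² = 0.64184 m².
F = p·A = 86.1157 × 0.64184 = 55.2725 kN.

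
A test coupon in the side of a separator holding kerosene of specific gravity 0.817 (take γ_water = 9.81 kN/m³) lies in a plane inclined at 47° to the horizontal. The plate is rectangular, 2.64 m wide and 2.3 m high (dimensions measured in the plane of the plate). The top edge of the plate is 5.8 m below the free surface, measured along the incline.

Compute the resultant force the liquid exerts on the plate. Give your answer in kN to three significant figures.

F ≈ 247 kN

γ = 0.817 × 9.81 = 8.01477 kN/m³.
Let θ = 47° be the plate's angle to the horizontal; measure y along the incline from where the plane meets the free surface. Vertical depth h = y·sinθ with sinθ = 0.731354.
The centroid lies 2.3/2 = 1.15 m below the top edge, so y_c = 5.8 + 1.15 = 6.95 m and h_c = 6.95 × 0.731354 = 5.08291 m.
A = 2.64 × 2.3 = 6.072 m².
Resultant F = γ·h_c·A = 8.01477 × 5.08291 × 6.072 = 247.363 kN.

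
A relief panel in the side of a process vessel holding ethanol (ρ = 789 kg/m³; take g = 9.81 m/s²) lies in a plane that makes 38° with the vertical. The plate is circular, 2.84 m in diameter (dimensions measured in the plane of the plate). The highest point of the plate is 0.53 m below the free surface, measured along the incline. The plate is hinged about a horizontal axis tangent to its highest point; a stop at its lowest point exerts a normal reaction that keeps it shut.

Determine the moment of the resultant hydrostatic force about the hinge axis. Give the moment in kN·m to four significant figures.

M ≈ 126.5 kN·m

γ = ρg = 789 × 9.81 / 1000 = 7.74009 kN/m³.
The plate makes 38° with the vertical, i.e. θ = 90° − 38° = 52° to the horizontal. Measuring y along the incline from the free-surface line, vertical depth h = y·sinθ with sinθ = 0.788011.
The centroid is at the centre, 1.42 m below the top of the plate, so y_c = 0.53 + 1.42 = 1.95 m and h_c = 1.95 × 0.788011 = 1.53662 m.
A = π(1.42)² = 6.33471 m².
Resultant F = γ·h_c·A = 7.74009 × 1.53662 × 6.33471 = 75.3424 kN.
I_c = πr⁴/4 = π × 1.42⁴/4 = 3.19333 m⁴.
Centre of pressure: y_p = y_c + I_c/(y_c·A) = 1.95 + 3.19333/(1.95 × 6.33471) = 1.95 + 0.258513 = 2.20851 m along the plane.
The resultant acts 1.42 + 0.258513 = 1.67851 m (along the plate) below the hinge at the top edge, so the moment about the hinge is M = F × 1.67851 = 75.3424 × 1.67851 = 126.463 kN·m.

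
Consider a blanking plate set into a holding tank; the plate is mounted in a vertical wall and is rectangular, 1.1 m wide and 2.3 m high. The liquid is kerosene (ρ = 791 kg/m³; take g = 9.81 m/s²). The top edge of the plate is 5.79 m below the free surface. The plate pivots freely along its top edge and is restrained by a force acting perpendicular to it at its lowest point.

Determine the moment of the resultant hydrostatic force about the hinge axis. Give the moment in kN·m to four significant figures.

M ≈ 165.3 kN·m

γ = ρg = 791 × 9.81 / 1000 = 7.75971 kN/m³.
The centroid lies 2.3/2 = 1.15 m below the top edge, so the centroid depth is h_c = 5.79 + 1.15 = 6.94 m.
A = 1.1 × 2.3 = 2.53 m².
Resultant F = γ·h_c·A = 7.75971 × 6.94 × 2.53 = 136.247 kN.
I_c = b·h³/12 = 1.1 × 2.3³/12 = 1.11531 m⁴.
Centre of pressure: y_p = y_c + I_c/(y_c·A) = 6.94 + 1.11531/(6.94 × 2.53) = 6.94 + 0.0635207 = 7.00352 m along the plane.
The resultant acts 1.15 + 0.0635207 = 1.21352 m (along the plate) below the hinge at the top edge, so the moment about the hinge is M = F × 1.21352 = 136.247 × 1.21352 = 165.338 kN·m.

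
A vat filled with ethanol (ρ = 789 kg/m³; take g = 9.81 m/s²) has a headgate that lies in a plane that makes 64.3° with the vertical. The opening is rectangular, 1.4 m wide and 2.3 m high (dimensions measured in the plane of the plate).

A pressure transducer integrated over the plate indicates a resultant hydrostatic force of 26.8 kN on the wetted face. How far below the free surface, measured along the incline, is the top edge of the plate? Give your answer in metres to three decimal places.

y_top ≈ 1.330 m

γ = ρg = 789 × 9.81 / 1000 = 7.74009 kN/m³.
A = 1.4 × 2.3 = 3.22 m².
From F = γ·h_c·A, the centroid depth is h_c = 26.8/(7.74009 × 3.22) = 1.07531 m.
The plate makes 64.3° with the vertical, i.e. θ = 90° − 64.3° = 25.7° to the horizontal. Measuring y along the incline from the free-surface line, vertical depth h = y·sinθ with sinθ = 0.433659.
Along the incline, y_c = h_c/sinθ = 1.07531/0.433659 = 2.47962 m.
The centroid lies 2.3/2 = 1.15 m below the top edge, so the top edge sits at y_top = 2.47962 − 1.15 = 1.32962 m along the incline.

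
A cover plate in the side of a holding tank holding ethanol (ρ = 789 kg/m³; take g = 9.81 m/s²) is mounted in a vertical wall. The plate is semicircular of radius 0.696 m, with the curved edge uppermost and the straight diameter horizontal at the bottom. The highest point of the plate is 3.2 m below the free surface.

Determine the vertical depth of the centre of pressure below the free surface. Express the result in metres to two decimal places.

γ = ρg = 789 × 9.81 / 1000 = 7.74009 kN/m³.
The centroid lies 4r/(3π) = 0.295392 m above the diameter, so r − 4r/(3π) = 0.696 − 0.295392 = 0.400608 m below the topmost point, so the centroid depth is h_c = 3.2 + 0.400608 = 3.60061 m.
A = πr²/2 = π × 0.696²/2 = 0.760919 m².
Resultant F = γ·h_c·A = 7.74009 × 3.60061 × 0.760919 = 21.2061 kN.
I_c = (π/8 − 8/(9π))·r⁴ = 0.109757 × 0.696⁴ = 0.0257555 m⁴.
Centre of pressure: y_p = y_c + I_c/(y_c·A) = 3.60061 + 0.0257555/(3.60061 × 0.760919) = 3.60061 + 0.0094006 = 3.61001 m along the plane.

h_p = 3.61 m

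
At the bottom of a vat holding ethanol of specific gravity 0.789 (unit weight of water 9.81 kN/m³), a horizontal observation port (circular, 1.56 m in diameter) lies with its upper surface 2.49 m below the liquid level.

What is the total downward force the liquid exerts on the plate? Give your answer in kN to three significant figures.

F ≈ 36.8 kN

γ = 0.789 × 9.81 = 7.74009 kN/m³.
The plate is horizontal, so pressure is uniform at p = γ·h = 7.74009 × 2.49 = 19.2728 kN/m².
A = π(0.78)² = 1.91134 m².
F = p·A = 19.2728 × 1.91134 = 36.8369 kN.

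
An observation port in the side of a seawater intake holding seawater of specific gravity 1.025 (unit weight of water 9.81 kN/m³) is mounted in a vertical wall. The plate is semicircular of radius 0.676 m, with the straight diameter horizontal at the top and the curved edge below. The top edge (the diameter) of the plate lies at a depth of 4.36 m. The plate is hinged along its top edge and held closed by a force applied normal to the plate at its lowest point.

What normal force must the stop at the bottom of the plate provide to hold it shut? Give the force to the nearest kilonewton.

γ = 1.025 × 9.81 = 10.05525 kN/m³.
The centroid of a semicircle lies 4r/(3π) = 0.286903 m from the diameter, here below the top edge, so the centroid depth is h_c = 4.36 + 0.286903 = 4.6469 m.
A = πr²/2 = π × 0.676²/2 = 0.717816 m².
Resultant F = γ·h_c·A = 10.05525 × 4.6469 × 0.717816 = 33.5405 kN.
I_c = (π/8 − 8/(9π))·r⁴ = 0.109757 × 0.676⁴ = 0.0229202 m⁴.
Centre of pressure: y_p = y_c + I_c/(y_c·A) = 4.6469 + 0.0229202/(4.6469 × 0.717816) = 4.6469 + 0.00687135 = 4.65377 m along the plane.
The resultant acts 0.286903 + 0.00687135 = 0.293774 m (along the plate) below the hinge at the top edge, so the moment about the hinge is M = F × 0.293774 = 33.5405 × 0.293774 = 9.85333 kN·m.
A normal force at the bottom, 0.676 m from the hinge, must supply this moment: P = 9.85333/0.676 = 14.5759 kN.

P ≈ 15 kN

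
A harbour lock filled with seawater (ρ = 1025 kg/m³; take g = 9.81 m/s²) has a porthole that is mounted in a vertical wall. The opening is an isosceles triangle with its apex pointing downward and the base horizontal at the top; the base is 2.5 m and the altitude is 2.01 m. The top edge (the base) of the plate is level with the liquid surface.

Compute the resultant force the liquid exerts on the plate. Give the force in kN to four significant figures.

γ = ρg = 1025 × 9.81 / 1000 = 10.05525 kN/m³.
With the apex down, the centroid sits h/3 = 2.01/3 = 0.67 m below the base (the top edge), so the centroid depth is h_c = 0.67 m.
A = ½ × 2.5 × 2.01 = 2.5125 m².
Resultant F = γ·h_c·A = 10.05525 × 0.67 × 2.5125 = 16.9268 kN.

F ≈ 16.93 kN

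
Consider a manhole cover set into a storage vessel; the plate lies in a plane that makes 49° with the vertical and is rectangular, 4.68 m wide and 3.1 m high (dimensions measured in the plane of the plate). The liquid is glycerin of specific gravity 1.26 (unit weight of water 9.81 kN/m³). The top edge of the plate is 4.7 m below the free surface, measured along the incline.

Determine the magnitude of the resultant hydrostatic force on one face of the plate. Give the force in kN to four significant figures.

γ = 1.26 × 9.81 = 12.3606 kN/m³.
The plate makes 49° with the vertical, i.e. θ = 90° − 49° = 41° to the horizontal. Measuring y along the incline from the free-surface line, vertical depth h = y·sinθ with sinθ = 0.656059.
The centroid lies 3.1/2 = 1.55 m below the top edge, so y_c = 4.7 + 1.55 = 6.25 m and h_c = 6.25 × 0.656059 = 4.10037 m.
A = 4.68 × 3.1 = 14.508 m².
Resultant F = γ·h_c·A = 12.3606 × 4.10037 × 14.508 = 735.309 kN.

F ≈ 735.3 kN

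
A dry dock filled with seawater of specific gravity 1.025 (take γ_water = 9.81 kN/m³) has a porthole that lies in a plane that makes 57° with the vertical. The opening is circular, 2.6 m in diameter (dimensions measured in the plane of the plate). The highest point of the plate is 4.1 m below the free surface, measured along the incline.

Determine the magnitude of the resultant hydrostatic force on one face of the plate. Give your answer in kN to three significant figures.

γ = 1.025 × 9.81 = 10.05525 kN/m³.
The plate makes 57° with the vertical, i.e. θ = 90° − 57° = 33° to the horizontal. Measuring y along the incline from the free-surface line, vertical depth h = y·sinθ with sinθ = 0.544639.
The centroid is at the centre, 1.3 m below the top of the plate, so y_c = 4.1 + 1.3 = 5.4 m and h_c = 5.4 × 0.544639 = 2.94105 m.
A = π(1.3)² = 5.30929 m².
Resultant F = γ·h_c·A = 10.05525 × 2.94105 × 5.30929 = 157.012 kN.

F ≈ 157 kN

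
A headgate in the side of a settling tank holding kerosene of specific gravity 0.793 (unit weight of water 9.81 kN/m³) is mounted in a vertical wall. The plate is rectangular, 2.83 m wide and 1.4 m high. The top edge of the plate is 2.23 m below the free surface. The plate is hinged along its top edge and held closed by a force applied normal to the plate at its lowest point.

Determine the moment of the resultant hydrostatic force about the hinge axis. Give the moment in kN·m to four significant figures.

γ = 0.793 × 9.81 = 7.77933 kN/m³.
The centroid lies 1.4/2 = 0.7 m below the top edge, so the centroid depth is h_c = 2.23 + 0.7 = 2.93 m.
A = 2.83 × 1.4 = 3.962 m².
Resultant F = γ·h_c·A = 7.77933 × 2.93 × 3.962 = 90.3076 kN.
I_c = b·h³/12 = 2.83 × 1.4³/12 = 0.647127 m⁴.
Centre of pressure: y_p = y_c + I_c/(y_c·A) = 2.93 + 0.647127/(2.93 × 3.962) = 2.93 + 0.0557452 = 2.98575 m along the plane.
The resultant acts 0.7 + 0.0557452 = 0.755745 m (along the plate) below the hinge at the top edge, so the moment about the hinge is M = F × 0.755745 = 90.3076 × 0.755745 = 68.2495 kN·m.

M ≈ 68.25 kN·m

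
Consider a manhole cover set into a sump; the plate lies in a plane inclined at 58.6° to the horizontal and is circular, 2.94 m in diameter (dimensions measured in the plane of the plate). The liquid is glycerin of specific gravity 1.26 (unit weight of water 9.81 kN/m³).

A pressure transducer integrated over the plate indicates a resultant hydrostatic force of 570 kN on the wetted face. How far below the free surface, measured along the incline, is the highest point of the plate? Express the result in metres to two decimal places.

y_top ≈ 6.49 m

γ = 1.26 × 9.81 = 12.3606 kN/m³.
A = π(1.47)² = 6.78867 m².
From F = γ·h_c·A, the centroid depth is h_c = 570/(12.3606 × 6.78867) = 6.79283 m.
Let θ = 58.6° be the plate's angle to the horizontal; measure y along the incline from where the plane meets the free surface. Vertical depth h = y·sinθ with sinθ = 0.853551.
Along the incline, y_c = h_c/sinθ = 6.79283/0.853551 = 7.95832 m.
The centroid is at the centre, 1.47 m below the top of the plate, so the highest point sits at y_top = 7.95832 − 1.47 = 6.48832 m along the incline.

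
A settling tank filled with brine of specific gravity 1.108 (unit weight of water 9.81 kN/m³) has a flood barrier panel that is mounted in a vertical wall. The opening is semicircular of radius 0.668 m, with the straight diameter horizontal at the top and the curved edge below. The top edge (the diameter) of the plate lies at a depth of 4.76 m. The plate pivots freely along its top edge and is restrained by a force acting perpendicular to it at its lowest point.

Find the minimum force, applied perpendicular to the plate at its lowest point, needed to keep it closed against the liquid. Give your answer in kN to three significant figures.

γ = 1.108 × 9.81 = 10.86948 kN/m³.
The centroid of a semicircle lies 4r/(3π) = 0.283508 m from the diameter, here below the top edge, so the centroid depth is h_c = 4.76 + 0.283508 = 5.04351 m.
A = πr²/2 = π × 0.668²/2 = 0.700927 m².
Resultant F = γ·h_c·A = 10.86948 × 5.04351 × 0.700927 = 38.4251 kN.
I_c = (π/8 − 8/(9π))·r⁴ = 0.109757 × 0.668⁴ = 0.0218544 m⁴.
Centre of pressure: y_p = y_c + I_c/(y_c·A) = 5.04351 + 0.0218544/(5.04351 × 0.700927) = 5.04351 + 0.00618206 = 5.04969 m along the plane.
The resultant acts 0.283508 + 0.00618206 = 0.28969 m (along the plate) below the hinge at the top edge, so the moment about the hinge is M = F × 0.28969 = 38.4251 × 0.28969 = 11.1314 kN·m.
A normal force at the bottom, 0.668 m from the hinge, must supply this moment: P = 11.1314/0.668 = 16.6638 kN.

P ≈ 16.7 kN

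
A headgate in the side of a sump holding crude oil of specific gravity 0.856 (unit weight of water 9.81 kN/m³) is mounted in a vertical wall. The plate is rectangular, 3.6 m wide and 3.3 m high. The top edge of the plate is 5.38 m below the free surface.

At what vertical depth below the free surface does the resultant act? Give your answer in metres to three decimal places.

h_p = 7.159 m

γ = 0.856 × 9.81 = 8.39736 kN/m³.
The centroid lies 3.3/2 = 1.65 m below the top edge, so the centroid depth is h_c = 5.38 + 1.65 = 7.03 m.
A = 3.6 × 3.3 = 11.88 m².
Resultant F = γ·h_c·A = 8.39736 × 7.03 × 11.88 = 701.317 kN.
I_c = b·h³/12 = 3.6 × 3.3³/12 = 10.7811 m⁴.
Centre of pressure: y_p = y_c + I_c/(y_c·A) = 7.03 + 10.7811/(7.03 × 11.88) = 7.03 + 0.12909 = 7.15909 m along the plane.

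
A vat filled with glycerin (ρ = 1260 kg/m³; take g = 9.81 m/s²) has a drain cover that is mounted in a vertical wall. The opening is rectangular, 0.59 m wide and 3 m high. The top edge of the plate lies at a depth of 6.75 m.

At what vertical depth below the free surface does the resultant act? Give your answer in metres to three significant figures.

γ = ρg = 1260 × 9.81 / 1000 = 12.3606 kN/m³.
The centroid lies 3/2 = 1.5 m below the top edge, so the centroid depth is h_c = 6.75 + 1.5 = 8.25 m.
A = 0.59 × 3 = 1.77 m².
Resultant F = γ·h_c·A = 12.3606 × 8.25 × 1.77 = 180.496 kN.
I_c = b·h³/12 = 0.59 × 3³/12 = 1.3275 m⁴.
Centre of pressure: y_p = y_c + I_c/(y_c·A) = 8.25 + 1.3275/(8.25 × 1.77) = 8.25 + 0.0909091 = 8.34091 m along the plane.

h_p = 8.34 m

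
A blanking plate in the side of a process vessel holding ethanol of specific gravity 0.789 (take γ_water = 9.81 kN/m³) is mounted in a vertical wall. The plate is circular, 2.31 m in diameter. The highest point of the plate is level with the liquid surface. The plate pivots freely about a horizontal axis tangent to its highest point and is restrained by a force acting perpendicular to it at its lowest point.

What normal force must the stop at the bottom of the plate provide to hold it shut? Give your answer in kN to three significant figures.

P ≈ 23.4 kN

γ = 0.789 × 9.81 = 7.74009 kN/m³.
The centroid is at the centre, 1.155 m below the top of the plate, so the centroid depth is h_c = 1.155 m.
A = π(1.155)² = 4.19096 m².
Resultant F = γ·h_c·A = 7.74009 × 1.155 × 4.19096 = 37.4664 kN.
I_c = πr⁴/4 = π × 1.155⁴/4 = 1.39771 m⁴.
Centre of pressure: y_p = y_c + I_c/(y_c·A) = 1.155 + 1.39771/(1.155 × 4.19096) = 1.155 + 0.28875 = 1.44375 m along the plane.
The resultant acts 1.155 + 0.28875 = 1.44375 m (along the plate) below the hinge at the top edge, so the moment about the hinge is M = F × 1.44375 = 37.4664 × 1.44375 = 54.0921 kN·m.
A normal force at the bottom, 2.31 m from the hinge, must supply this moment: P = 54.0921/2.31 = 23.4165 kN.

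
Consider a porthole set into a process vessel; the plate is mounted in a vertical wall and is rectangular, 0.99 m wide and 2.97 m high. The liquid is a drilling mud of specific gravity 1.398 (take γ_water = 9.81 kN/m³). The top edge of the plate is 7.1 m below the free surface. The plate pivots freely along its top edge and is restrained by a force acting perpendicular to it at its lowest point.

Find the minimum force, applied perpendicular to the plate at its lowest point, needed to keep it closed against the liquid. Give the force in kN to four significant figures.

P ≈ 183.1 kN

γ = 1.398 × 9.81 = 13.71438 kN/m³.
The centroid lies 2.97/2 = 1.485 m below the top edge, so the centroid depth is h_c = 7.1 + 1.485 = 8.585 m.
A = 0.99 × 2.97 = 2.9403 m².
Resultant F = γ·h_c·A = 13.71438 × 8.585 × 2.9403 = 346.185 kN.
I_c = b·h³/12 = 0.99 × 2.97³/12 = 2.16134 m⁴.
Centre of pressure: y_p = y_c + I_c/(y_c·A) = 8.585 + 2.16134/(8.585 × 2.9403) = 8.585 + 0.0856231 = 8.67062 m along the plane.
The resultant acts 1.485 + 0.0856231 = 1.57062 m (along the plate) below the hinge at the top edge, so the moment about the hinge is M = F × 1.57062 = 346.185 × 1.57062 = 543.725 kN·m.
A normal force at the bottom, 2.97 m from the hinge, must supply this moment: P = 543.725/2.97 = 183.072 kN.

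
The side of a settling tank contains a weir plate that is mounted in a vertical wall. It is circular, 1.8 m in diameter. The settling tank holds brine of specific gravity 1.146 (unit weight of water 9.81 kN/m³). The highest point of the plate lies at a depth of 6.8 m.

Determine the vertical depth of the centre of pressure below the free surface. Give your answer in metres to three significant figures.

γ = 1.146 × 9.81 = 11.24226 kN/m³.
The centroid is at the centre, 0.9 m below the top of the plate, so the centroid depth is h_c = 6.8 + 0.9 = 7.7 m.
A = π(0.9)² = 2.54469 m².
Resultant F = γ·h_c·A = 11.24226 × 7.7 × 2.54469 = 220.282 kN.
I_c = πr⁴/4 = π × 0.9⁴/4 = 0.5153 m⁴.
Centre of pressure: y_p = y_c + I_c/(y_c·A) = 7.7 + 0.5153/(7.7 × 2.54469) = 7.7 + 0.0262987 = 7.7263 m along the plane.

h_p = 7.73 m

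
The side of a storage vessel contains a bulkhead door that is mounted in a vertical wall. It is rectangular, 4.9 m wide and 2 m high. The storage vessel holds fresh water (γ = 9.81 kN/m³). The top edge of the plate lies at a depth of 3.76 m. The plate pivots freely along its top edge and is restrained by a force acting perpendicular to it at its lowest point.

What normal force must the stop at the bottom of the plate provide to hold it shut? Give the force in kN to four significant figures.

γ = 9.81 kN/m³.
The centroid lies 2/2 = 1 m below the top edge, so the centroid depth is h_c = 3.76 + 1 = 4.76 m.
A = 4.9 × 2 = 9.8 m².
Resultant F = γ·h_c·A = 9.81 × 4.76 × 9.8 = 457.617 kN.
I_c = b·h³/12 = 4.9 × 2³/12 = 3.26667 m⁴.
Centre of pressure: y_p = y_c + I_c/(y_c·A) = 4.76 + 3.26667/(4.76 × 9.8) = 4.76 + 0.0700281 = 4.83003 m along the plane.
The resultant acts 1 + 0.0700281 = 1.07003 m (along the plate) below the hinge at the top edge, so the moment about the hinge is M = F × 1.07003 = 457.617 × 1.07003 = 489.664 kN·m.
A normal force at the bottom, 2 m from the hinge, must supply this moment: P = 489.664/2 = 244.832 kN.

P ≈ 244.8 kN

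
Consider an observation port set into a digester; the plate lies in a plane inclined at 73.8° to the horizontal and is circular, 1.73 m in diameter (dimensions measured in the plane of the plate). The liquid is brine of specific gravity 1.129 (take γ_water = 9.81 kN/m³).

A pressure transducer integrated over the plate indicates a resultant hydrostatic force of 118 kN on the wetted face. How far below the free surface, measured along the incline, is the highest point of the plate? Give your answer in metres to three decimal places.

y_top ≈ 3.855 m

γ = 1.129 × 9.81 = 11.07549 kN/m³.
A = π(0.865)² = 2.35062 m².
From F = γ·h_c·A, the centroid depth is h_c = 118/(11.07549 × 2.35062) = 4.53249 m.
Let θ = 73.8° be the plate's angle to the horizontal; measure y along the incline from where the plane meets the free surface. Vertical depth h = y·sinθ with sinθ = 0.960294.
Along the incline, y_c = h_c/sinθ = 4.53249/0.960294 = 4.7199 m.
The centroid is at the centre, 0.865 m below the top of the plate, so the highest point sits at y_top = 4.7199 − 0.865 = 3.8549 m along the incline.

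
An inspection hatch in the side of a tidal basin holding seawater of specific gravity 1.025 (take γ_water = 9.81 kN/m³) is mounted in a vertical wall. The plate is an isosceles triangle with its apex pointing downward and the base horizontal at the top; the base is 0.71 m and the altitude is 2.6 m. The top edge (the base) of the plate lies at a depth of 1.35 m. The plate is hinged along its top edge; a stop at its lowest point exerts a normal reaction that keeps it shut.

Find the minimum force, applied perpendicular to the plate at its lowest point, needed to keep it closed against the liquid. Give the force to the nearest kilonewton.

P ≈ 8 kN

γ = 1.025 × 9.81 = 10.05525 kN/m³.
With the apex down, the centroid sits h/3 = 2.6/3 = 0.866667 m below the base (the top edge), so the centroid depth is h_c = 1.35 + 0.866667 = 2.21667 m.
A = ½ × 0.71 × 2.6 = 0.923 m².
Resultant F = γ·h_c·A = 10.05525 × 2.21667 × 0.923 = 20.5729 kN.
I_c = b·h³/36 = 0.71 × 2.6³/36 = 0.346638 m⁴.
Centre of pressure: y_p = y_c + I_c/(y_c·A) = 2.21667 + 0.346638/(2.21667 × 0.923) = 2.21667 + 0.169423 = 2.38609 m along the plane.
The resultant acts 0.866667 + 0.169423 = 1.03609 m (along the plate) below the hinge at the top edge, so the moment about the hinge is M = F × 1.03609 = 20.5729 × 1.03609 = 21.3154 kN·m.
A normal force at the bottom, 2.6 m from the hinge, must supply this moment: P = 21.3154/2.6 = 8.19823 kN.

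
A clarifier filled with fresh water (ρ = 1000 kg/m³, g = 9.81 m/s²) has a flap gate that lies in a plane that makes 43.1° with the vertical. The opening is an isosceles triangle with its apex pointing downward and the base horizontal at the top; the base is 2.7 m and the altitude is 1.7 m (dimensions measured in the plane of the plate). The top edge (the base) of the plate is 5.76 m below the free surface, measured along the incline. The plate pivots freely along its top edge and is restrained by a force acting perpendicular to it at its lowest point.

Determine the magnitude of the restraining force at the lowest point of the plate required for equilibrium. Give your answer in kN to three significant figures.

γ = ρg = 1000 × 9.81 = 9810 N/m³ = 9.81 kN/m³.
The plate makes 43.1° with the vertical, i.e. θ = 90° − 43.1° = 46.9° to the horizontal. Measuring y along the incline from the free-surface line, vertical depth h = y·sinθ with sinθ = 0.730162.
With the apex down, the centroid sits h/3 = 1.7/3 = 0.566667 m below the base (the top edge), so y_c = 5.76 + 0.566667 = 6.32667 m and h_c = 6.32667 × 0.730162 = 4.61949 m.
A = ½ × 2.7 × 1.7 = 2.295 m².
Resultant F = γ·h_c·A = 9.81 × 4.61949 × 2.295 = 104.003 kN.
I_c = b·h³/36 = 2.7 × 1.7³/36 = 0.368475 m⁴.
Centre of pressure: y_p = y_c + I_c/(y_c·A) = 6.32667 + 0.368475/(6.32667 × 2.295) = 6.32667 + 0.0253776 = 6.35205 m along the plane.
The resultant acts 0.566667 + 0.0253776 = 0.592045 m (along the plate) below the hinge at the top edge, so the moment about the hinge is M = F × 0.592045 = 104.003 × 0.592045 = 61.5745 kN·m.
A normal force at the bottom, 1.7 m from the hinge, must supply this moment: P = 61.5745/1.7 = 36.2203 kN.

P ≈ 36.2 kN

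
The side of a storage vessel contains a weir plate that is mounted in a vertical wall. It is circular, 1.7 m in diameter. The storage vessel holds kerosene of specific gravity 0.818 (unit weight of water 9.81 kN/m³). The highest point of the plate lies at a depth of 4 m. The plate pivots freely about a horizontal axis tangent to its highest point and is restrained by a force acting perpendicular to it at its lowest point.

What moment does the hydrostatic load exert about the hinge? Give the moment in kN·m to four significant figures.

γ = 0.818 × 9.81 = 8.02458 kN/m³.
The centroid is at the centre, 0.85 m below the top of the plate, so the centroid depth is h_c = 4 + 0.85 = 4.85 m.
A = π(0.85)² = 2.2698 m².
Resultant F = γ·h_c·A = 8.02458 × 4.85 × 2.2698 = 88.3388 kN.
I_c = πr⁴/4 = π × 0.85⁴/4 = 0.409983 m⁴.
Centre of pressure: y_p = y_c + I_c/(y_c·A) = 4.85 + 0.409983/(4.85 × 2.2698) = 4.85 + 0.0372423 = 4.88724 m along the plane.
The resultant acts 0.85 + 0.0372423 = 0.887242 m (along the plate) below the hinge at the top edge, so the moment about the hinge is M = F × 0.887242 = 88.3388 × 0.887242 = 78.3779 kN·m.

M ≈ 78.38 kN·m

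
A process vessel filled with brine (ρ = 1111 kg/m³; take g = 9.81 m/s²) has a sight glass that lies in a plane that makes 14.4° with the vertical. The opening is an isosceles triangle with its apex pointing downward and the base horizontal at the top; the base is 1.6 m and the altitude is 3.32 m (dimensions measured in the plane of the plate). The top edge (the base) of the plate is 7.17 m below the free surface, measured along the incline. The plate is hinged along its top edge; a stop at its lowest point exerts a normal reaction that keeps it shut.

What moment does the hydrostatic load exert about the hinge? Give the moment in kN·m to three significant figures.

M ≈ 274 kN·m

γ = ρg = 1111 × 9.81 / 1000 = 10.89891 kN/m³.
The plate makes 14.4° with the vertical, i.e. θ = 90° − 14.4° = 75.6° to the horizontal. Measuring y along the incline from the free-surface line, vertical depth h = y·sinθ with sinθ = 0.968583.
With the apex down, the centroid sits h/3 = 3.32/3 = 1.10667 m below the base (the top edge), so y_c = 7.17 + 1.10667 = 8.27667 m and h_c = 8.27667 × 0.968583 = 8.01664 m.
A = ½ × 1.6 × 3.32 = 2.656 m².
Resultant F = γ·h_c·A = 10.89891 × 8.01664 × 2.656 = 232.062 kN.
I_c = b·h³/36 = 1.6 × 3.32³/36 = 1.62642 m⁴.
Centre of pressure: y_p = y_c + I_c/(y_c·A) = 8.27667 + 1.62642/(8.27667 × 2.656) = 8.27667 + 0.0739859 = 8.35066 m along the plane.
The resultant acts 1.10667 + 0.0739859 = 1.18066 m (along the plate) below the hinge at the top edge, so the moment about the hinge is M = F × 1.18066 = 232.062 × 1.18066 = 273.986 kN·m.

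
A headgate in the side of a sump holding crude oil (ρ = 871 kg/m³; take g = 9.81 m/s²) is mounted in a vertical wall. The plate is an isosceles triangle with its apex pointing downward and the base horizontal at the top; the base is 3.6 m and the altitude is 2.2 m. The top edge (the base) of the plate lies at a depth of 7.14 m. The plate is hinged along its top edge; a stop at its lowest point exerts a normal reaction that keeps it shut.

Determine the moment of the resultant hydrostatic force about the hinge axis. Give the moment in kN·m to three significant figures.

γ = ρg = 871 × 9.81 / 1000 = 8.54451 kN/m³.
With the apex down, the centroid sits h/3 = 2.2/3 = 0.733333 m below the base (the top edge), so the centroid depth is h_c = 7.14 + 0.733333 = 7.87333 m.
A = ½ × 3.6 × 2.2 = 3.96 m².
Resultant F = γ·h_c·A = 8.54451 × 7.87333 × 3.96 = 266.404 kN.
I_c = b·h³/36 = 3.6 × 2.2³/36 = 1.0648 m⁴.
Centre of pressure: y_p = y_c + I_c/(y_c·A) = 7.87333 + 1.0648/(7.87333 × 3.96) = 7.87333 + 0.0341519 = 7.90748 m along the plane.
The resultant acts 0.733333 + 0.0341519 = 0.767485 m (along the plate) below the hinge at the top edge, so the moment about the hinge is M = F × 0.767485 = 266.404 × 0.767485 = 204.461 kN·m.

M ≈ 204 kN·m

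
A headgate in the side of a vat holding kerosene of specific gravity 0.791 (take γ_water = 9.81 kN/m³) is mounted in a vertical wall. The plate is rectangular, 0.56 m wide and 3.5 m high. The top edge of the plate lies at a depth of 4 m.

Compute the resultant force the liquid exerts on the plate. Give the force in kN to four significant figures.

γ = 0.791 × 9.81 = 7.75971 kN/m³.
The centroid lies 3.5/2 = 1.75 m below the top edge, so the centroid depth is h_c = 4 + 1.75 = 5.75 m.
A = 0.56 × 3.5 = 1.96 m².
Resultant F = γ·h_c·A = 7.75971 × 5.75 × 1.96 = 87.4519 kN.

F ≈ 87.45 kN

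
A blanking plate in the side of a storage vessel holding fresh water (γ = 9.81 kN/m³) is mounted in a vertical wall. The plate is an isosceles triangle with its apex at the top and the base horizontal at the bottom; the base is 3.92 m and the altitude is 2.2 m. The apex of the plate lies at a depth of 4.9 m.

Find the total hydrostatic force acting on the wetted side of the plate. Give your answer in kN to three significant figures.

γ = 9.81 kN/m³.
With the apex up, the centroid sits 2h/3 = 2 × 2.2/3 = 1.46667 m below the apex, so the centroid depth is h_c = 4.9 + 1.46667 = 6.36667 m.
A = ½ × 3.92 × 2.2 = 4.312 m².
Resultant F = γ·h_c·A = 9.81 × 6.36667 × 4.312 = 269.315 kN.

F ≈ 269 kN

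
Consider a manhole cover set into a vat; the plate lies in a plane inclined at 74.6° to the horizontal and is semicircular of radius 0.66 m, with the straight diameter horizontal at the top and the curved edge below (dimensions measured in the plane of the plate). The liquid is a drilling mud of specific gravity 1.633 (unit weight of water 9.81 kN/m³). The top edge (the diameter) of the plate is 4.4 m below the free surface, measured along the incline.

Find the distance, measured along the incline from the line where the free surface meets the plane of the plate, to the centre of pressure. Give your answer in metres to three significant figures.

γ = 1.633 × 9.81 = 16.01973 kN/m³.
Let θ = 74.6° be the plate's angle to the horizontal; measure y along the incline from where the plane meets the free surface. Vertical depth h = y·sinθ with sinθ = 0.964095.
The centroid of a semicircle lies 4r/(3π) = 0.280113 m from the diameter, here below the top edge, so y_c = 4.4 + 0.280113 = 4.68011 m and h_c = 4.68011 × 0.964095 = 4.51207 m.
A = πr²/2 = π × 0.66²/2 = 0.684239 m².
Resultant F = γ·h_c·A = 16.01973 × 4.51207 × 0.684239 = 49.4583 kN.
I_c = (π/8 − 8/(9π))·r⁴ = 0.109757 × 0.66⁴ = 0.0208261 m⁴.
Centre of pressure: y_p = y_c + I_c/(y_c·A) = 4.68011 + 0.0208261/(4.68011 × 0.684239) = 4.68011 + 0.00650345 = 4.68661 m along the plane.

y_p = 4.69 m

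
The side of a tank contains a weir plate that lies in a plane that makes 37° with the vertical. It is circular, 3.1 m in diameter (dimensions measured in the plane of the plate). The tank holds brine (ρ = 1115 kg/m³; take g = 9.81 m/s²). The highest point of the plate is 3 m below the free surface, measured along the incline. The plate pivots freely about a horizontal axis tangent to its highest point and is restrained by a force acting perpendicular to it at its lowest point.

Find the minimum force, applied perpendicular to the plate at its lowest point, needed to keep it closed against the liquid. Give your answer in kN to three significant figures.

γ = ρg = 1115 × 9.81 / 1000 = 10.93815 kN/m³.
The plate makes 37° with the vertical, i.e. θ = 90° − 37° = 53° to the horizontal. Measuring y along the incline from the free-surface line, vertical depth h = y·sinθ with sinθ = 0.798636.
The centroid is at the centre, 1.55 m below the top of the plate, so y_c = 3 + 1.55 = 4.55 m and h_c = 4.55 × 0.798636 = 3.63379 m.
A = π(1.55)² = 7.54768 m².
Resultant F = γ·h_c·A = 10.93815 × 3.63379 × 7.54768 = 299.997 kN.
I_c = πr⁴/4 = π × 1.55⁴/4 = 4.53332 m⁴.
Centre of pressure: y_p = y_c + I_c/(y_c·A) = 4.55 + 4.53332/(4.55 × 7.54768) = 4.55 + 0.132005 = 4.68201 m along the plane.
The resultant acts 1.55 + 0.132005 = 1.682 m (along the plate) below the hinge at the top edge, so the moment about the hinge is M = F × 1.682 = 299.997 × 1.682 = 504.595 kN·m.
A normal force at the bottom, 3.1 m from the hinge, must supply this moment: P = 504.595/3.1 = 162.773 kN.

P ≈ 163 kN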